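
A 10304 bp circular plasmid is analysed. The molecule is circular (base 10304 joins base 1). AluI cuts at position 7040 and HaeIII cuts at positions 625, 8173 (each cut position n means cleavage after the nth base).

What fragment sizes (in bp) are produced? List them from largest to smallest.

Combined cut positions (sorted): 625, 7040, 8173.
Circular molecule, 3 cuts → 3 fragments:
  7040 − 625 = 6415 bp
  8173 − 7040 = 1133 bp
  wrap: 10304 − 8173 + 625 = 2756 bp
Sorted largest to smallest: 6415, 2756, 1133 bp.

6415, 2756, 1133 bp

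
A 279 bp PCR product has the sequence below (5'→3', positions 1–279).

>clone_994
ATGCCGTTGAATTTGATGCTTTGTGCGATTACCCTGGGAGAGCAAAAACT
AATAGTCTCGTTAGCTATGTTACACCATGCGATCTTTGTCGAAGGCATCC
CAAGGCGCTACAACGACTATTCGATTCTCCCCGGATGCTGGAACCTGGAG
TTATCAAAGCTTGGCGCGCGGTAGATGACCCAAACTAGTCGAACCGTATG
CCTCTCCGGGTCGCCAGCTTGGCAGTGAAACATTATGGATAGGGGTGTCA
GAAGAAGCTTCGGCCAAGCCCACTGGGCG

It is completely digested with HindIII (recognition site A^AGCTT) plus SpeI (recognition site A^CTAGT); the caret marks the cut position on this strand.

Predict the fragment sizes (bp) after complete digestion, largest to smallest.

157, 71, 27, 24 bp

HindIII sites (AAGCTT) start at positions 157, 255.
HindIII cuts after the first base of each site, so after positions 157, 255.
The SpeI site (ACTAGT) starts at position 184.
SpeI cuts after the first base of each site, so after position 184.
Combined cut positions: 157, 184, 255.
Linear molecule, 3 cuts → 4 fragments:
  1–157 → 157 bp
  158–184 → 27 bp
  185–255 → 71 bp
  256–279 → 24 bp
Sorted largest to smallest: 157, 71, 27, 24 bp.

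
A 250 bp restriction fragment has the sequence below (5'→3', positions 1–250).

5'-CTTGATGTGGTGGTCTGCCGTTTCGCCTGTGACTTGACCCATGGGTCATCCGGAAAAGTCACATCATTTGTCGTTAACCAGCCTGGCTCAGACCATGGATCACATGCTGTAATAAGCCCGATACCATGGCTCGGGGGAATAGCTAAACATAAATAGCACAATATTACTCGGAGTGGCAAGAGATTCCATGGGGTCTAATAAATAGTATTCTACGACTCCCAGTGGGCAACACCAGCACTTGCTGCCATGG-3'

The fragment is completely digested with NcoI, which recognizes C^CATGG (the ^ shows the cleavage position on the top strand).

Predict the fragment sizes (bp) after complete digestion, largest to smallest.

62, 59, 54, 39, 31, 5 bp

NcoI sites (CCATGG) start at positions 39, 93, 124, 186, 245.
NcoI cuts after the first base of each site, so after positions 39, 93, 124, 186, 245.
Linear molecule, 5 cuts → 6 fragments:
  1–39 → 39 bp
  40–93 → 54 bp
  94–124 → 31 bp
  125–186 → 62 bp
  187–245 → 59 bp
  246–250 → 5 bp
Sorted largest to smallest: 62, 59, 54, 39, 31, 5 bp.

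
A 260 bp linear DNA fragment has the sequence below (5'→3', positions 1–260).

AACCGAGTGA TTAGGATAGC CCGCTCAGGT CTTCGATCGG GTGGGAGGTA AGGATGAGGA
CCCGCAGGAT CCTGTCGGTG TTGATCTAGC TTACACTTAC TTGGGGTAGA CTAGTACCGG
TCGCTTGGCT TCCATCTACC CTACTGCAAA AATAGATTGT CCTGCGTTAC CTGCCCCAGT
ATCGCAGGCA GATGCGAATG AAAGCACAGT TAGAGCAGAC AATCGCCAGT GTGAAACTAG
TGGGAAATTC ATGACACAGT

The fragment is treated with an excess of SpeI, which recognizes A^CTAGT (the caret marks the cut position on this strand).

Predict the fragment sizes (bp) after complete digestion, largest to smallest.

SpeI sites (ACTAGT) start at positions 110, 236.
SpeI cuts after the first base of each site, so after positions 110, 236.
Linear molecule, 2 cuts → 3 fragments:
  1–110 → 110 bp
  111–236 → 126 bp
  237–260 → 24 bp
Sorted largest to smallest: 126, 110, 24 bp.

126, 110, 24 bp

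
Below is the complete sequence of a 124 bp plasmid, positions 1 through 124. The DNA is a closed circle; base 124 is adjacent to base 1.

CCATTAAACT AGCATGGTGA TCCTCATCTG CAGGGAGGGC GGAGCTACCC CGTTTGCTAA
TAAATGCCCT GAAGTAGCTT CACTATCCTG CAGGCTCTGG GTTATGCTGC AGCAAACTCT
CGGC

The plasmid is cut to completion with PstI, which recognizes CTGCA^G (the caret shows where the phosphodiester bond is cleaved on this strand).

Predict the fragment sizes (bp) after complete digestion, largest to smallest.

60, 45, 19 bp

PstI sites (CTGCAG) start at positions 28, 88, 107.
PstI cuts after base 5 of each site (before the last base), so after positions 32, 92, 111.
Circular molecule, 3 cuts → 3 fragments:
  33–92 → 60 bp
  93–111 → 19 bp
  112–124 then 1–32 → 13 + 32 = 45 bp
Sorted largest to smallest: 60, 45, 19 bp.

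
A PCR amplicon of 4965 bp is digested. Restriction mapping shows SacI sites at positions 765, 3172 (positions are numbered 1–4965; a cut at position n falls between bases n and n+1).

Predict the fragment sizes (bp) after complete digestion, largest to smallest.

Linear molecule, 2 cuts → 3 fragments:
  765 − 0 = 765 bp
  3172 − 765 = 2407 bp
  4965 − 3172 = 1793 bp
Sorted largest to smallest: 2407, 1793, 765 bp.

2407, 1793, 765 bp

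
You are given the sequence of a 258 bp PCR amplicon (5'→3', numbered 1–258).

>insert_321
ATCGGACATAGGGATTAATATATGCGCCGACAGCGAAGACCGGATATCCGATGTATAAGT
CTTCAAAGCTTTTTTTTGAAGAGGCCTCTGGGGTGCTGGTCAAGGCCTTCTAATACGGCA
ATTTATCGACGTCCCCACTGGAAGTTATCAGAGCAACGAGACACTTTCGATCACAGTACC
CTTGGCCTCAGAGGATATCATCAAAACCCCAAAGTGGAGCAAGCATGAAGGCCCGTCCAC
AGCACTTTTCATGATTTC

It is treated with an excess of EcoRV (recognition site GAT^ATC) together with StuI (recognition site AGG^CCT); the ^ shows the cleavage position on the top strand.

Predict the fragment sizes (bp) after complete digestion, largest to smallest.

EcoRV sites (GATATC) start at positions 43, 194.
EcoRV cuts after base 3 of each site, so after positions 45, 196.
StuI sites (AGGCCT) start at positions 82, 103.
StuI cuts after base 3 of each site, so after positions 84, 105.
Combined cut positions: 45, 84, 105, 196.
Linear molecule, 4 cuts → 5 fragments:
  1–45 → 45 bp
  46–84 → 39 bp
  85–105 → 21 bp
  106–196 → 91 bp
  197–258 → 62 bp
Sorted largest to smallest: 91, 62, 45, 39, 21 bp.

91, 62, 45, 39, 21 bp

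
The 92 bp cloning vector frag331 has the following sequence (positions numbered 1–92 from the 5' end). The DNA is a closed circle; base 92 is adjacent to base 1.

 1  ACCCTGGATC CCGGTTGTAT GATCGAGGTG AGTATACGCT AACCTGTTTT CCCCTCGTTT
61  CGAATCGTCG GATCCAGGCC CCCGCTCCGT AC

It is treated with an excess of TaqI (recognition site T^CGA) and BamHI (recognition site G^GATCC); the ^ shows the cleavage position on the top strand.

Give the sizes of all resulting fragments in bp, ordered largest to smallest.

37, 28, 17, 10 bp

TaqI sites (TCGA) start at positions 23, 60.
TaqI cuts after the first base of each site, so after positions 23, 60.
BamHI sites (GGATCC) start at positions 6, 70.
BamHI cuts after the first base of each site, so after positions 6, 70.
Combined cut positions: 6, 23, 60, 70.
Circular molecule, 4 cuts → 4 fragments:
  7–23 → 17 bp
  24–60 → 37 bp
  61–70 → 10 bp
  71–92 then 1–6 → 22 + 6 = 28 bp
Sorted largest to smallest: 37, 28, 17, 10 bp.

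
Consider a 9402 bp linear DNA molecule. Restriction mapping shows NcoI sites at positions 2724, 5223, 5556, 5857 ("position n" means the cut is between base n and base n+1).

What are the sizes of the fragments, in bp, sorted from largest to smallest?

3545, 2724, 2499, 333, 301 bp

Linear molecule, 4 cuts → 5 fragments:
  2724 − 0 = 2724 bp
  5223 − 2724 = 2499 bp
  5556 − 5223 = 333 bp
  5857 − 5556 = 301 bp
  9402 − 5857 = 3545 bp
Sorted largest to smallest: 3545, 2724, 2499, 333, 301 bp.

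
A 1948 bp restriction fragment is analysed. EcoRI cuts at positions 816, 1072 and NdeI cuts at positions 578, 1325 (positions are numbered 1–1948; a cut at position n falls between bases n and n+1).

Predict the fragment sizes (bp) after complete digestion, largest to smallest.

Combined cut positions (sorted): 578, 816, 1072, 1325.
Linear molecule, 4 cuts → 5 fragments:
  578 − 0 = 578 bp
  816 − 578 = 238 bp
  1072 − 816 = 256 bp
  1325 − 1072 = 253 bp
  1948 − 1325 = 623 bp
Sorted largest to smallest: 623, 578, 256, 253, 238 bp.

623, 578, 256, 253, 238 bp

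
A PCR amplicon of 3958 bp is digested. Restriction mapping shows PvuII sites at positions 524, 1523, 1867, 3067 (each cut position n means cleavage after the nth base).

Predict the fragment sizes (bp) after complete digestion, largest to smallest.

Linear molecule, 4 cuts → 5 fragments:
  524 − 0 = 524 bp
  1523 − 524 = 999 bp
  1867 − 1523 = 344 bp
  3067 − 1867 = 1200 bp
  3958 − 3067 = 891 bp
Sorted largest to smallest: 1200, 999, 891, 524, 344 bp.

1200, 999, 891, 524, 344 bp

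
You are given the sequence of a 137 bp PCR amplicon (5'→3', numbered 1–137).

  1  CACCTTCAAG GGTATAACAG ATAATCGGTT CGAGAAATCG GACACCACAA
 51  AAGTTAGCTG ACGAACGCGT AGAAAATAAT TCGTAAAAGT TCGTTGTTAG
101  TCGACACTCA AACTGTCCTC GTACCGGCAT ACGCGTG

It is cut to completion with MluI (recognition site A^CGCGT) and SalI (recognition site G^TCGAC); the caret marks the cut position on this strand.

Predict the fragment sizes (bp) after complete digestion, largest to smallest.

65, 35, 31, 6 bp

MluI sites (ACGCGT) start at positions 65, 131.
MluI cuts after the first base of each site, so after positions 65, 131.
The SalI site (GTCGAC) starts at position 100.
SalI cuts after the first base of each site, so after position 100.
Combined cut positions: 65, 100, 131.
Linear molecule, 3 cuts → 4 fragments:
  1–65 → 65 bp
  66–100 → 35 bp
  101–131 → 31 bp
  132–137 → 6 bp
Sorted largest to smallest: 65, 35, 31, 6 bp.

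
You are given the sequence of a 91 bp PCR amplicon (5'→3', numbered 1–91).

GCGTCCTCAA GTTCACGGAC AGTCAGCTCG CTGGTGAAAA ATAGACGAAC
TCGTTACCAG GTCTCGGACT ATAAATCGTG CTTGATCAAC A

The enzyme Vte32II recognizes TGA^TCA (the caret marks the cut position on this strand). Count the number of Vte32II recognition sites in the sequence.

TGATCA occurs starting at position 83.
Vte32II cuts at 1 site.

1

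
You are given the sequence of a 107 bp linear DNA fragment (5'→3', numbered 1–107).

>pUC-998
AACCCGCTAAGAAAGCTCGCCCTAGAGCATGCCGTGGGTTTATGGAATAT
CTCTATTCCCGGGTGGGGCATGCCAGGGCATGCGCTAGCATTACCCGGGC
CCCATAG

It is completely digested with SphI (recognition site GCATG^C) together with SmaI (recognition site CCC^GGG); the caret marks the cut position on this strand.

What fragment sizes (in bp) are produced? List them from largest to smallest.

SphI sites (GCATGC) start at positions 27, 68, 78.
SphI cuts after base 5 of each site (before the last base), so after positions 31, 72, 82.
SmaI sites (CCCGGG) start at positions 58, 94.
SmaI cuts after base 3 of each site, so after positions 60, 96.
Combined cut positions: 31, 60, 72, 82, 96.
Linear molecule, 5 cuts → 6 fragments:
  1–31 → 31 bp
  32–60 → 29 bp
  61–72 → 12 bp
  73–82 → 10 bp
  83–96 → 14 bp
  97–107 → 11 bp
Sorted largest to smallest: 31, 29, 14, 12, 11, 10 bp.

31, 29, 14, 12, 11, 10 bp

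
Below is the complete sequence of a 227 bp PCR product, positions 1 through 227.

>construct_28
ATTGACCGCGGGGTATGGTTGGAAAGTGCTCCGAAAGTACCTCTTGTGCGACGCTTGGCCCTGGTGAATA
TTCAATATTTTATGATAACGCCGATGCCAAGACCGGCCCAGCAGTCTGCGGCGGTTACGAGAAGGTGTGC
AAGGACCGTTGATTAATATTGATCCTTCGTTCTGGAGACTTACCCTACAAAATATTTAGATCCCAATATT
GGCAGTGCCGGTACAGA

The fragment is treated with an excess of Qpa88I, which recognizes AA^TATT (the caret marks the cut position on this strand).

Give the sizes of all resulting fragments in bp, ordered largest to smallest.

81, 68, 36, 21, 14, 7 bp

Qpa88I sites (AATATT) start at positions 67, 74, 155, 191, 205.
Qpa88I cuts after base 2 of each site, so after positions 68, 75, 156, 192, 206.
Linear molecule, 5 cuts → 6 fragments:
  1–68 → 68 bp
  69–75 → 7 bp
  76–156 → 81 bp
  157–192 → 36 bp
  193–206 → 14 bp
  207–227 → 21 bp
Sorted largest to smallest: 81, 68, 36, 21, 14, 7 bp.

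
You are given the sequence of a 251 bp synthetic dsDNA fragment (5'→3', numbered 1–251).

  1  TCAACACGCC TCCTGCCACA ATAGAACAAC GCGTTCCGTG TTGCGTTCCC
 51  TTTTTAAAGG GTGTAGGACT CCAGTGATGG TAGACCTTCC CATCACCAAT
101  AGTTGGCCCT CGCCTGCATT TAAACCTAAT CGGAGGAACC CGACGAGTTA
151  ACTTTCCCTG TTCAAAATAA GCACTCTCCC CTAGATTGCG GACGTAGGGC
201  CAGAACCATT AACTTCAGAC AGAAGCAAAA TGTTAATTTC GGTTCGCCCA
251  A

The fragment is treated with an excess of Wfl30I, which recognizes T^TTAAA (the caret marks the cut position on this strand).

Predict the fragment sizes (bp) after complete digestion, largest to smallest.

132, 66, 53 bp

Wfl30I sites (TTTAAA) start at positions 53, 119.
Wfl30I cuts after the first base of each site, so after positions 53, 119.
Linear molecule, 2 cuts → 3 fragments:
  1–53 → 53 bp
  54–119 → 66 bp
  120–251 → 132 bp
Sorted largest to smallest: 132, 66, 53 bp.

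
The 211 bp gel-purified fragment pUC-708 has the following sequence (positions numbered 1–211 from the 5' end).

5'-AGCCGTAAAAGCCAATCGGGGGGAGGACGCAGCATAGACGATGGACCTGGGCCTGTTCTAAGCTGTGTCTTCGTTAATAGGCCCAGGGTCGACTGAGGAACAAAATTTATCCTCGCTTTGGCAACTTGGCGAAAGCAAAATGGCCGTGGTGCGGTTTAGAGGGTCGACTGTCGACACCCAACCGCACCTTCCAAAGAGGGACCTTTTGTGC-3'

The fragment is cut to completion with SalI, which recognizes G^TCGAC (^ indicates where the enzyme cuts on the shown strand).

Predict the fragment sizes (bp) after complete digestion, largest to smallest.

SalI sites (GTCGAC) start at positions 88, 163, 170.
SalI cuts after the first base of each site, so after positions 88, 163, 170.
Linear molecule, 3 cuts → 4 fragments:
  1–88 → 88 bp
  89–163 → 75 bp
  164–170 → 7 bp
  171–211 → 41 bp
Sorted largest to smallest: 88, 75, 41, 7 bp.

88, 75, 41, 7 bp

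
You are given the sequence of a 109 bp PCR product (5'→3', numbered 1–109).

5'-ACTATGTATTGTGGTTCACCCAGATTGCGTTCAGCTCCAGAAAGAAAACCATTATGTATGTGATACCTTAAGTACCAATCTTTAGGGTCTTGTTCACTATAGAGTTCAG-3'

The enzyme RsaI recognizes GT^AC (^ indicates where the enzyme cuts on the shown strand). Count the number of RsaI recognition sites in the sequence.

1

GTAC occurs starting at position 72.
RsaI cuts at 1 site.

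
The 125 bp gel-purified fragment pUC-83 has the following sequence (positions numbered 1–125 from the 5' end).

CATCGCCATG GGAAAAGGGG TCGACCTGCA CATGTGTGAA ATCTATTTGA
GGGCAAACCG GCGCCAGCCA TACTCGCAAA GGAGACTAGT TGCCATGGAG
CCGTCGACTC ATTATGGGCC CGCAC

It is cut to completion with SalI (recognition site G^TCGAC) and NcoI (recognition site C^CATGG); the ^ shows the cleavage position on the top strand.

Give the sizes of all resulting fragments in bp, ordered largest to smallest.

SalI sites (GTCGAC) start at positions 20, 103.
SalI cuts after the first base of each site, so after positions 20, 103.
NcoI sites (CCATGG) start at positions 6, 93.
NcoI cuts after the first base of each site, so after positions 6, 93.
Combined cut positions: 6, 20, 93, 103.
Linear molecule, 4 cuts → 5 fragments:
  1–6 → 6 bp
  7–20 → 14 bp
  21–93 → 73 bp
  94–103 → 10 bp
  104–125 → 22 bp
Sorted largest to smallest: 73, 22, 14, 10, 6 bp.

73, 22, 14, 10, 6 bp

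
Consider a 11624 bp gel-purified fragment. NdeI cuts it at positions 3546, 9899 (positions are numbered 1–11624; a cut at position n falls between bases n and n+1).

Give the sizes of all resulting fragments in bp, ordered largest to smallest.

Linear molecule, 2 cuts → 3 fragments:
  3546 − 0 = 3546 bp
  9899 − 3546 = 6353 bp
  11624 − 9899 = 1725 bp
Sorted largest to smallest: 6353, 3546, 1725 bp.

6353, 3546, 1725 bp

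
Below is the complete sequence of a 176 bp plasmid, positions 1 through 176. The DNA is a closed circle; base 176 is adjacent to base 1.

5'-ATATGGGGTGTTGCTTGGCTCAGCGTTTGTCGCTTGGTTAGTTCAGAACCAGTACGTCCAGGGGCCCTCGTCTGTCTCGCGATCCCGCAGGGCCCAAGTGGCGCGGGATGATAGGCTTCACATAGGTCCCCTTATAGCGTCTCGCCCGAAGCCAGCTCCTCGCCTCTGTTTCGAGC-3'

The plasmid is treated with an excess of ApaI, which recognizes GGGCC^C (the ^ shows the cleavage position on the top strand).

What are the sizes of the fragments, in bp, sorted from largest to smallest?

ApaI sites (GGGCCC) start at positions 62, 90.
ApaI cuts after base 5 of each site (before the last base), so after positions 66, 94.
Circular molecule, 2 cuts → 2 fragments:
  67–94 → 28 bp
  95–176 then 1–66 → 82 + 66 = 148 bp
Sorted largest to smallest: 148, 28 bp.

148, 28 bp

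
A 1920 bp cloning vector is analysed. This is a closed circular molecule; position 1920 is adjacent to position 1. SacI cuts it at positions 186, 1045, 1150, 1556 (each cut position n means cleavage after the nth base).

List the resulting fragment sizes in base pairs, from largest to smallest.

Circular molecule, 4 cuts → 4 fragments:
  1045 − 186 = 859 bp
  1150 − 1045 = 105 bp
  1556 − 1150 = 406 bp
  wrap: 1920 − 1556 + 186 = 550 bp
Sorted largest to smallest: 859, 550, 406, 105 bp.

859, 550, 406, 105 bp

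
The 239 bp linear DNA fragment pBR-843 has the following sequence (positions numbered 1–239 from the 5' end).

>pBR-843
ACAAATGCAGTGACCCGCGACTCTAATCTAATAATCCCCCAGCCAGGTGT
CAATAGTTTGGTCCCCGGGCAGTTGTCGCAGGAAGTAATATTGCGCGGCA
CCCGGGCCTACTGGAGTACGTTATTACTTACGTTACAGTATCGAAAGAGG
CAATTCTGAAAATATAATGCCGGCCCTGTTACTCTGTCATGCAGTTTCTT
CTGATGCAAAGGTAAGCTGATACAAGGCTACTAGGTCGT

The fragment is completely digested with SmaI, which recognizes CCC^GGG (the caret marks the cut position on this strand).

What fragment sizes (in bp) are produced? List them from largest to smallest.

SmaI sites (CCCGGG) start at positions 64, 101.
SmaI cuts after base 3 of each site, so after positions 66, 103.
Linear molecule, 2 cuts → 3 fragments:
  1–66 → 66 bp
  67–103 → 37 bp
  104–239 → 136 bp
Sorted largest to smallest: 136, 66, 37 bp.

136, 66, 37 bp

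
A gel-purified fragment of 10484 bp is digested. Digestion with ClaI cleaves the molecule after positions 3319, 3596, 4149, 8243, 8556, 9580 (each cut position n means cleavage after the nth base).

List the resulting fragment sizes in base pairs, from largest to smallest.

4094, 3319, 1024, 904, 553, 313, 277 bp

Linear molecule, 6 cuts → 7 fragments:
  3319 − 0 = 3319 bp
  3596 − 3319 = 277 bp
  4149 − 3596 = 553 bp
  8243 − 4149 = 4094 bp
  8556 − 8243 = 313 bp
  9580 − 8556 = 1024 bp
  10484 − 9580 = 904 bp
Sorted largest to smallest: 4094, 3319, 1024, 904, 553, 313, 277 bp.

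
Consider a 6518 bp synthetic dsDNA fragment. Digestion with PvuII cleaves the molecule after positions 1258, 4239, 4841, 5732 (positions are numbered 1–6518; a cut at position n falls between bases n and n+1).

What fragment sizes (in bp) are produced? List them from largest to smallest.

Linear molecule, 4 cuts → 5 fragments:
  1258 − 0 = 1258 bp
  4239 − 1258 = 2981 bp
  4841 − 4239 = 602 bp
  5732 − 4841 = 891 bp
  6518 − 5732 = 786 bp
Sorted largest to smallest: 2981, 1258, 891, 786, 602 bp.

2981, 1258, 891, 786, 602 bp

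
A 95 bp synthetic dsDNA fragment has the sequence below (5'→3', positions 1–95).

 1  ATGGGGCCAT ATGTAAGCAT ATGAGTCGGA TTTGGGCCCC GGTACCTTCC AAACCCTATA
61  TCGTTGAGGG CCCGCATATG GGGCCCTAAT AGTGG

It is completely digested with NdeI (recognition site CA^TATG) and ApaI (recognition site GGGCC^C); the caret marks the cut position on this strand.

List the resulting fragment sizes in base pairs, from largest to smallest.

NdeI sites (CATATG) start at positions 8, 18, 75.
NdeI cuts after base 2 of each site, so after positions 9, 19, 76.
ApaI sites (GGGCCC) start at positions 34, 68, 81.
ApaI cuts after base 5 of each site (before the last base), so after positions 38, 72, 85.
Combined cut positions: 9, 19, 38, 72, 76, 85.
Linear molecule, 6 cuts → 7 fragments:
  1–9 → 9 bp
  10–19 → 10 bp
  20–38 → 19 bp
  39–72 → 34 bp
  73–76 → 4 bp
  77–85 → 9 bp
  86–95 → 10 bp
Sorted largest to smallest: 34, 19, 10, 10, 9, 9, 4 bp.

34, 19, 10, 10, 9, 9, 4 bp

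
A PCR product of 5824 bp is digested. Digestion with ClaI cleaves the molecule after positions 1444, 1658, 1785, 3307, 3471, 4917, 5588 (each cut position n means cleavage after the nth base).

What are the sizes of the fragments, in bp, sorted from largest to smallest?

Linear molecule, 7 cuts → 8 fragments:
  1444 − 0 = 1444 bp
  1658 − 1444 = 214 bp
  1785 − 1658 = 127 bp
  3307 − 1785 = 1522 bp
  3471 − 3307 = 164 bp
  4917 − 3471 = 1446 bp
  5588 − 4917 = 671 bp
  5824 − 5588 = 236 bp
Sorted largest to smallest: 1522, 1446, 1444, 671, 236, 214, 164, 127 bp.

1522, 1446, 1444, 671, 236, 214, 164, 127 bp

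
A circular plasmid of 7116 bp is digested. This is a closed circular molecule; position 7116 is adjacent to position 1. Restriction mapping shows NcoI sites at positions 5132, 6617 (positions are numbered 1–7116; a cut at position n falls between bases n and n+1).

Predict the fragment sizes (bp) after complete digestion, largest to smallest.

Circular molecule, 2 cuts → 2 fragments:
  6617 − 5132 = 1485 bp
  wrap: 7116 − 6617 + 5132 = 5631 bp
Sorted largest to smallest: 5631, 1485 bp.

5631, 1485 bp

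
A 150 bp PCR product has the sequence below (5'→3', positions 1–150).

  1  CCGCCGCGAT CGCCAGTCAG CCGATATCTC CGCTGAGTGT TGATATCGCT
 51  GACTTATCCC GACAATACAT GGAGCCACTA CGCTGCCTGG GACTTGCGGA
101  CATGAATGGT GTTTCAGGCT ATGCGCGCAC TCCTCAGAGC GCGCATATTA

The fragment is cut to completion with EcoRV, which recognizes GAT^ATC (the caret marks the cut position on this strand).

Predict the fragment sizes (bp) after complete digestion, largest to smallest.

EcoRV sites (GATATC) start at positions 23, 42.
EcoRV cuts after base 3 of each site, so after positions 25, 44.
Linear molecule, 2 cuts → 3 fragments:
  1–25 → 25 bp
  26–44 → 19 bp
  45–150 → 106 bp
Sorted largest to smallest: 106, 25, 19 bp.

106, 25, 19 bp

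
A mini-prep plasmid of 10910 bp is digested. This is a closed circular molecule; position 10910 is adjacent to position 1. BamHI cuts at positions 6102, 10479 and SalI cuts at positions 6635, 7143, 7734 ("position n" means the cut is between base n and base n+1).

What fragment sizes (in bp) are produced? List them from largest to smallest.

Combined cut positions (sorted): 6102, 6635, 7143, 7734, 10479.
Circular molecule, 5 cuts → 5 fragments:
  6635 − 6102 = 533 bp
  7143 − 6635 = 508 bp
  7734 − 7143 = 591 bp
  10479 − 7734 = 2745 bp
  wrap: 10910 − 10479 + 6102 = 6533 bp
Sorted largest to smallest: 6533, 2745, 591, 533, 508 bp.

6533, 2745, 591, 533, 508 bp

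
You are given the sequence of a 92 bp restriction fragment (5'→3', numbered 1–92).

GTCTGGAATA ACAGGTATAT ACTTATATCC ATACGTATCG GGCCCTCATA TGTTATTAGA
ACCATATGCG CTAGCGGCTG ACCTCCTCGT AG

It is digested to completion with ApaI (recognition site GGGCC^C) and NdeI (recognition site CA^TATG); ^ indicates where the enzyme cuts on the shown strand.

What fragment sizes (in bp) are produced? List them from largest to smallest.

44, 28, 16, 4 bp

The ApaI site (GGGCCC) starts at position 40.
ApaI cuts after base 5 of each site (before the last base), so after position 44.
NdeI sites (CATATG) start at positions 47, 63.
NdeI cuts after base 2 of each site, so after positions 48, 64.
Combined cut positions: 44, 48, 64.
Linear molecule, 3 cuts → 4 fragments:
  1–44 → 44 bp
  45–48 → 4 bp
  49–64 → 16 bp
  65–92 → 28 bp
Sorted largest to smallest: 44, 28, 16, 4 bp.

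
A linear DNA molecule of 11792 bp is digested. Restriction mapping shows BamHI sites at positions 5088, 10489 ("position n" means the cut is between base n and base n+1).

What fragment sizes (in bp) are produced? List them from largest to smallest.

5401, 5088, 1303 bp

Linear molecule, 2 cuts → 3 fragments:
  5088 − 0 = 5088 bp
  10489 − 5088 = 5401 bp
  11792 − 10489 = 1303 bp
Sorted largest to smallest: 5401, 5088, 1303 bp.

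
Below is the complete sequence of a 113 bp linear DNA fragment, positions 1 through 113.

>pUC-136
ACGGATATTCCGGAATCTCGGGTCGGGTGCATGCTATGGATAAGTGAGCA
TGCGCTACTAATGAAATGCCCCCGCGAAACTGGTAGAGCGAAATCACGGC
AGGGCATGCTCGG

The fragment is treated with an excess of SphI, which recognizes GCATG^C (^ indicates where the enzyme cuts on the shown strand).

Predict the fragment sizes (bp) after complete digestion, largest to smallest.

SphI sites (GCATGC) start at positions 29, 48, 104.
SphI cuts after base 5 of each site (before the last base), so after positions 33, 52, 108.
Linear molecule, 3 cuts → 4 fragments:
  1–33 → 33 bp
  34–52 → 19 bp
  53–108 → 56 bp
  109–113 → 5 bp
Sorted largest to smallest: 56, 33, 19, 5 bp.

56, 33, 19, 5 bp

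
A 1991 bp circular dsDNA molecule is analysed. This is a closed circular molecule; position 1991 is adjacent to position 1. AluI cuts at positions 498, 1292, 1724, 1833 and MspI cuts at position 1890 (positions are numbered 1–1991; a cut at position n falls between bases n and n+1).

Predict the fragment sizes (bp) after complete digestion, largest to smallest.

Combined cut positions (sorted): 498, 1292, 1724, 1833, 1890.
Circular molecule, 5 cuts → 5 fragments:
  1292 − 498 = 794 bp
  1724 − 1292 = 432 bp
  1833 − 1724 = 109 bp
  1890 − 1833 = 57 bp
  wrap: 1991 − 1890 + 498 = 599 bp
Sorted largest to smallest: 794, 599, 432, 109, 57 bp.

794, 599, 432, 109, 57 bp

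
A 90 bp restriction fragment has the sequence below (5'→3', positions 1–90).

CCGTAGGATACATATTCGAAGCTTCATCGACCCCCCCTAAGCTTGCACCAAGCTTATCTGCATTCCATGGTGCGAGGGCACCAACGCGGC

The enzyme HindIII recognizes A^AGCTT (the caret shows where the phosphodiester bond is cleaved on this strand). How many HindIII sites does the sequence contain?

3

AAGCTT occurs starting at positions 19, 39, 50.
HindIII cuts at 3 sites.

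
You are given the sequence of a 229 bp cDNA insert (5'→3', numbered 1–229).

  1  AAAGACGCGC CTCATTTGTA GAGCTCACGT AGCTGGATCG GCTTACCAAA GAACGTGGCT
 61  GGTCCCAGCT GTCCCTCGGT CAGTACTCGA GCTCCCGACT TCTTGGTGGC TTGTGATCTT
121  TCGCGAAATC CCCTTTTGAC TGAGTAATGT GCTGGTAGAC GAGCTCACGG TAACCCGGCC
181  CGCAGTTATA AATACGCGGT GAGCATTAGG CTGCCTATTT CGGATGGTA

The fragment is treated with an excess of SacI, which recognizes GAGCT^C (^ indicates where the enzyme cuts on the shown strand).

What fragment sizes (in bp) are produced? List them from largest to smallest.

SacI sites (GAGCTC) start at positions 21, 89, 161.
SacI cuts after base 5 of each site (before the last base), so after positions 25, 93, 165.
Linear molecule, 3 cuts → 4 fragments:
  1–25 → 25 bp
  26–93 → 68 bp
  94–165 → 72 bp
  166–229 → 64 bp
Sorted largest to smallest: 72, 68, 64, 25 bp.

72, 68, 64, 25 bp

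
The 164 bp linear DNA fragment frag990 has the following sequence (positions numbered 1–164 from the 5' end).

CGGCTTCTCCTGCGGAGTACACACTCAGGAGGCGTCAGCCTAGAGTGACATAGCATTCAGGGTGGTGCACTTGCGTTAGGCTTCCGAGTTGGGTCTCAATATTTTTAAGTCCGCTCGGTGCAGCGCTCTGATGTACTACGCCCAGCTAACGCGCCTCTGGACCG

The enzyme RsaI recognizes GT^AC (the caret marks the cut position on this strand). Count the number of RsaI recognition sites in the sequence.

GTAC occurs starting at positions 17, 133.
RsaI cuts at 2 sites.

2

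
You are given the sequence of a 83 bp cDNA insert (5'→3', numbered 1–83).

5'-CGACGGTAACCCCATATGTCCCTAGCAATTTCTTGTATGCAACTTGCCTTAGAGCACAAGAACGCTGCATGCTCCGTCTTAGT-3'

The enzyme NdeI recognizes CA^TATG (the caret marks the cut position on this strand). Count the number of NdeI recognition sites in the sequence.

1

CATATG occurs starting at position 13.
NdeI cuts at 1 site.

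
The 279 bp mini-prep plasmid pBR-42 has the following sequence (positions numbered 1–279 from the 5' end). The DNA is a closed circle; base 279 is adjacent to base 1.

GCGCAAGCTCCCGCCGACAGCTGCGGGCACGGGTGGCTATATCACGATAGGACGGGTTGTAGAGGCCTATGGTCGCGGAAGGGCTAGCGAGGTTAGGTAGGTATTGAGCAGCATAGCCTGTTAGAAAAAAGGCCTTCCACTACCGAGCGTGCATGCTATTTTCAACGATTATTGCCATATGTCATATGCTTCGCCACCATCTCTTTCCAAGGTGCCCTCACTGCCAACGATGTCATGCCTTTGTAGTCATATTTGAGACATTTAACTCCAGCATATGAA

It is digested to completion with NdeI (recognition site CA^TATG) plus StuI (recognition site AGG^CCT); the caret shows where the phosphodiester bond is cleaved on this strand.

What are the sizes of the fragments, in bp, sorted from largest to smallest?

NdeI sites (CATATG) start at positions 176, 183, 272.
NdeI cuts after base 2 of each site, so after positions 177, 184, 273.
StuI sites (AGGCCT) start at positions 63, 130.
StuI cuts after base 3 of each site, so after positions 65, 132.
Combined cut positions: 65, 132, 177, 184, 273.
Circular molecule, 5 cuts → 5 fragments:
  66–132 → 67 bp
  133–177 → 45 bp
  178–184 → 7 bp
  185–273 → 89 bp
  274–279 then 1–65 → 6 + 65 = 71 bp
Sorted largest to smallest: 89, 71, 67, 45, 7 bp.

89, 71, 67, 45, 7 bp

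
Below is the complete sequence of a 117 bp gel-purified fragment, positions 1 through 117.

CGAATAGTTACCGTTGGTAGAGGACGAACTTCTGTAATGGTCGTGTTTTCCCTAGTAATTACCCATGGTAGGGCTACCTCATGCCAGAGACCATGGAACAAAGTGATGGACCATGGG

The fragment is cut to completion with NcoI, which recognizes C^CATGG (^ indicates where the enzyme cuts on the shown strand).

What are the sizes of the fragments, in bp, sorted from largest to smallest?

NcoI sites (CCATGG) start at positions 63, 91, 111.
NcoI cuts after the first base of each site, so after positions 63, 91, 111.
Linear molecule, 3 cuts → 4 fragments:
  1–63 → 63 bp
  64–91 → 28 bp
  92–111 → 20 bp
  112–117 → 6 bp
Sorted largest to smallest: 63, 28, 20, 6 bp.

63, 28, 20, 6 bp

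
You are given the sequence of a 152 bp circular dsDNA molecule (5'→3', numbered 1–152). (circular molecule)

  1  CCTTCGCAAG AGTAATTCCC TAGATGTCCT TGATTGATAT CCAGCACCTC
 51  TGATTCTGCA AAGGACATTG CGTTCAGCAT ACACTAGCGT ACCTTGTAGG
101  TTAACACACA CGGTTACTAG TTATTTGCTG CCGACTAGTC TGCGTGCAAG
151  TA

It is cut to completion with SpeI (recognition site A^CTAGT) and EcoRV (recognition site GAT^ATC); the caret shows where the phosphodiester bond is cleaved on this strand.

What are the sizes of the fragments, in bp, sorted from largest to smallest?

SpeI sites (ACTAGT) start at positions 116, 134.
SpeI cuts after the first base of each site, so after positions 116, 134.
The EcoRV site (GATATC) starts at position 36.
EcoRV cuts after base 3 of each site, so after position 38.
Combined cut positions: 38, 116, 134.
Circular molecule, 3 cuts → 3 fragments:
  39–116 → 78 bp
  117–134 → 18 bp
  135–152 then 1–38 → 18 + 38 = 56 bp
Sorted largest to smallest: 78, 56, 18 bp.

78, 56, 18 bp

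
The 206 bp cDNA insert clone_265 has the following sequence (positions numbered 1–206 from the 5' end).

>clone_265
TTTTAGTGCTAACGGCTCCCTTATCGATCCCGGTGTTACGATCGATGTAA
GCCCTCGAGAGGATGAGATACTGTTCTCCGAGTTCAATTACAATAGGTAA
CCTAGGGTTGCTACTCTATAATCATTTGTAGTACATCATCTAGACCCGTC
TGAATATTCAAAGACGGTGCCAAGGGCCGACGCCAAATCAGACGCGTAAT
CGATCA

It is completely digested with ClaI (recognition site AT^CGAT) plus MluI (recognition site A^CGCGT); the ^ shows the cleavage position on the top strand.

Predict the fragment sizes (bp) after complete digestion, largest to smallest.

ClaI sites (ATCGAT) start at positions 23, 41, 199.
ClaI cuts after base 2 of each site, so after positions 24, 42, 200.
The MluI site (ACGCGT) starts at position 192.
MluI cuts after the first base of each site, so after position 192.
Combined cut positions: 24, 42, 192, 200.
Linear molecule, 4 cuts → 5 fragments:
  1–24 → 24 bp
  25–42 → 18 bp
  43–192 → 150 bp
  193–200 → 8 bp
  201–206 → 6 bp
Sorted largest to smallest: 150, 24, 18, 8, 6 bp.

150, 24, 18, 8, 6 bp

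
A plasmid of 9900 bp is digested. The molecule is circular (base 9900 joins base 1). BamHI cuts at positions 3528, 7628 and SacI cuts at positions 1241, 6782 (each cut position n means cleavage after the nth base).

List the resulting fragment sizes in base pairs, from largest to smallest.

Combined cut positions (sorted): 1241, 3528, 6782, 7628.
Circular molecule, 4 cuts → 4 fragments:
  3528 − 1241 = 2287 bp
  6782 − 3528 = 3254 bp
  7628 − 6782 = 846 bp
  wrap: 9900 − 7628 + 1241 = 3513 bp
Sorted largest to smallest: 3513, 3254, 2287, 846 bp.

3513, 3254, 2287, 846 bp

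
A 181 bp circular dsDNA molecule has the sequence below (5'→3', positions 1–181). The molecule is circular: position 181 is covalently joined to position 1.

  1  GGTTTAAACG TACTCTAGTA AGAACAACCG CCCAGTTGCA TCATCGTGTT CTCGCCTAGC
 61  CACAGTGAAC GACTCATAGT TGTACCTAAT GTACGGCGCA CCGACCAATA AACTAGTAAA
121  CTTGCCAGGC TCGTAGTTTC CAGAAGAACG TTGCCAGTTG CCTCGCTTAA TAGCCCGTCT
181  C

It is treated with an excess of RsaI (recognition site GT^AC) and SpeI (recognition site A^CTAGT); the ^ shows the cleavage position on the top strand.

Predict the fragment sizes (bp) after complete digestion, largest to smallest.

80, 72, 20, 9 bp

RsaI sites (GTAC) start at positions 10, 82, 91.
RsaI cuts after base 2 of each site, so after positions 11, 83, 92.
The SpeI site (ACTAGT) starts at position 112.
SpeI cuts after the first base of each site, so after position 112.
Combined cut positions: 11, 83, 92, 112.
Circular molecule, 4 cuts → 4 fragments:
  12–83 → 72 bp
  84–92 → 9 bp
  93–112 → 20 bp
  113–181 then 1–11 → 69 + 11 = 80 bp
Sorted largest to smallest: 80, 72, 20, 9 bp.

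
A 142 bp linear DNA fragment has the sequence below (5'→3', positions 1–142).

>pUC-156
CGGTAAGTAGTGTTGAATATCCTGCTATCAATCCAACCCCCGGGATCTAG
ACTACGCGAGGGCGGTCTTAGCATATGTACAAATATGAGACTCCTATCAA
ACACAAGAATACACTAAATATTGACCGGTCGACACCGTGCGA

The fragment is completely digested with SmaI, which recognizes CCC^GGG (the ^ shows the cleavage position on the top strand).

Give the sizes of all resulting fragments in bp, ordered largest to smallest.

101, 41 bp

The SmaI site (CCCGGG) starts at position 39.
SmaI cuts after base 3 of each site, so after position 41.
Linear molecule, 1 cut → 2 fragments:
  1–41 → 41 bp
  42–142 → 101 bp
Sorted largest to smallest: 101, 41 bp.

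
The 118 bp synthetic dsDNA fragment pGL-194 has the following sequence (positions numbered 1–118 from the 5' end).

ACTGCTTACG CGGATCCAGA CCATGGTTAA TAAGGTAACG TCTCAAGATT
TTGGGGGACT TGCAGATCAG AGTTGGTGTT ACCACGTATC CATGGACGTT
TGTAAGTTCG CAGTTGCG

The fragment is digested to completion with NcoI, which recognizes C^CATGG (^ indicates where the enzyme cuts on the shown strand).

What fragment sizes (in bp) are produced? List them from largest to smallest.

69, 28, 21 bp

NcoI sites (CCATGG) start at positions 21, 90.
NcoI cuts after the first base of each site, so after positions 21, 90.
Linear molecule, 2 cuts → 3 fragments:
  1–21 → 21 bp
  22–90 → 69 bp
  91–118 → 28 bp
Sorted largest to smallest: 69, 28, 21 bp.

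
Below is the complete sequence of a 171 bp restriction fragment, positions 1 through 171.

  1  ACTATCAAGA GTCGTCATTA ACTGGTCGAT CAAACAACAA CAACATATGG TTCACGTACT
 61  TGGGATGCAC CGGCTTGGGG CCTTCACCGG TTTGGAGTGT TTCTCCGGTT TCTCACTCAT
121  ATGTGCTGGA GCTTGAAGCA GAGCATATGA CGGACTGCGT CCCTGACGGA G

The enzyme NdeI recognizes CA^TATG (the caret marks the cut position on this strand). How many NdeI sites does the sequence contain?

3

CATATG occurs starting at positions 44, 118, 144.
NdeI cuts at 3 sites.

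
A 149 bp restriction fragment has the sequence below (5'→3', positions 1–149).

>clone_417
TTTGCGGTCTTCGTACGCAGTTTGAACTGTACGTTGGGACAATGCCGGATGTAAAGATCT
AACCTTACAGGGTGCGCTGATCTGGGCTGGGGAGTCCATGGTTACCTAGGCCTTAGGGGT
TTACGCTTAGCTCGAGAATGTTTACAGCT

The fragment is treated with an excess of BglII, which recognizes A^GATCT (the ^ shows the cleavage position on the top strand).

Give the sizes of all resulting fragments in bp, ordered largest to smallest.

94, 55 bp

The BglII site (AGATCT) starts at position 55.
BglII cuts after the first base of each site, so after position 55.
Linear molecule, 1 cut → 2 fragments:
  1–55 → 55 bp
  56–149 → 94 bp
Sorted largest to smallest: 94, 55 bp.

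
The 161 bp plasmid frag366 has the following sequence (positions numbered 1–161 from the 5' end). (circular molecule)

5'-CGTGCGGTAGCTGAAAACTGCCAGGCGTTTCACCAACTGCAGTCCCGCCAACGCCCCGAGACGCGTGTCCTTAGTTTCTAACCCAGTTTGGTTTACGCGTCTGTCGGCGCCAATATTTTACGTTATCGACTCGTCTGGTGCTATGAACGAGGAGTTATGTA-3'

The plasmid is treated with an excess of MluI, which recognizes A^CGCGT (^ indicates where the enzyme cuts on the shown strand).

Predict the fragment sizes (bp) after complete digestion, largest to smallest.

127, 34 bp

MluI sites (ACGCGT) start at positions 61, 95.
MluI cuts after the first base of each site, so after positions 61, 95.
Circular molecule, 2 cuts → 2 fragments:
  62–95 → 34 bp
  96–161 then 1–61 → 66 + 61 = 127 bp
Sorted largest to smallest: 127, 34 bp.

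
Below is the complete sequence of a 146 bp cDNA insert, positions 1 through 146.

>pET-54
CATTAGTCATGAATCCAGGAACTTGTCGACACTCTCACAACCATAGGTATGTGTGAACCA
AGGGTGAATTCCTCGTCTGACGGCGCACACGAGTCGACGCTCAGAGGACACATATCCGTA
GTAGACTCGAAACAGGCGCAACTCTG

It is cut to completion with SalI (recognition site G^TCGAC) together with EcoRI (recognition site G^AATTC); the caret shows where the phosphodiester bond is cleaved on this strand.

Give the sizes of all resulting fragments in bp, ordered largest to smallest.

53, 41, 27, 25 bp

SalI sites (GTCGAC) start at positions 25, 93.
SalI cuts after the first base of each site, so after positions 25, 93.
The EcoRI site (GAATTC) starts at position 66.
EcoRI cuts after the first base of each site, so after position 66.
Combined cut positions: 25, 66, 93.
Linear molecule, 3 cuts → 4 fragments:
  1–25 → 25 bp
  26–66 → 41 bp
  67–93 → 27 bp
  94–146 → 53 bp
Sorted largest to smallest: 53, 41, 27, 25 bp.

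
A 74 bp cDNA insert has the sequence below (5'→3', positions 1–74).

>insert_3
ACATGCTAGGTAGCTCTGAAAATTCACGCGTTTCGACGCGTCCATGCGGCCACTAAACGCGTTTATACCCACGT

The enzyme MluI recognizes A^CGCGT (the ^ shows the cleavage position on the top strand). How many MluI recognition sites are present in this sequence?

3

ACGCGT occurs starting at positions 26, 36, 57.
MluI cuts at 3 sites.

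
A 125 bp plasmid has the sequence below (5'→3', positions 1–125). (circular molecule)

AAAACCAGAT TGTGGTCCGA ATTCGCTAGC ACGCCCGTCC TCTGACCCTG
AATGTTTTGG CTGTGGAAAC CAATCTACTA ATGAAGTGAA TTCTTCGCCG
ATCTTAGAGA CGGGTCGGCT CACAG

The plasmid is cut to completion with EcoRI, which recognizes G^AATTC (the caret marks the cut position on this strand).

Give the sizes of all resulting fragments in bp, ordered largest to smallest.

69, 56 bp

EcoRI sites (GAATTC) start at positions 19, 88.
EcoRI cuts after the first base of each site, so after positions 19, 88.
Circular molecule, 2 cuts → 2 fragments:
  20–88 → 69 bp
  89–125 then 1–19 → 37 + 19 = 56 bp
Sorted largest to smallest: 69, 56 bp.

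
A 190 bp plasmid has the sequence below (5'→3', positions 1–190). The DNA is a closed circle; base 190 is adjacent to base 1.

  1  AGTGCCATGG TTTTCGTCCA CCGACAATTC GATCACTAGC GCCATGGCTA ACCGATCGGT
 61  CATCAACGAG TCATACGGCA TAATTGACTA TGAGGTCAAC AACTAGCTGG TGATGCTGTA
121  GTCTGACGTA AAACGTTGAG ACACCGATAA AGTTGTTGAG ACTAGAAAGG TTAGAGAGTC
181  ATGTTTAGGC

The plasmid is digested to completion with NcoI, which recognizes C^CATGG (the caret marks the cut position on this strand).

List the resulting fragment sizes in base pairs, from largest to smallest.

NcoI sites (CCATGG) start at positions 5, 42.
NcoI cuts after the first base of each site, so after positions 5, 42.
Circular molecule, 2 cuts → 2 fragments:
  6–42 → 37 bp
  43–190 then 1–5 → 148 + 5 = 153 bp
Sorted largest to smallest: 153, 37 bp.

153, 37 bp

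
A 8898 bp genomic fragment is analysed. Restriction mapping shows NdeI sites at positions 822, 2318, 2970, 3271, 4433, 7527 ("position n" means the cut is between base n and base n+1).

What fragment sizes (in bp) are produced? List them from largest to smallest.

Linear molecule, 6 cuts → 7 fragments:
  822 − 0 = 822 bp
  2318 − 822 = 1496 bp
  2970 − 2318 = 652 bp
  3271 − 2970 = 301 bp
  4433 − 3271 = 1162 bp
  7527 − 4433 = 3094 bp
  8898 − 7527 = 1371 bp
Sorted largest to smallest: 3094, 1496, 1371, 1162, 822, 652, 301 bp.

3094, 1496, 1371, 1162, 822, 652, 301 bp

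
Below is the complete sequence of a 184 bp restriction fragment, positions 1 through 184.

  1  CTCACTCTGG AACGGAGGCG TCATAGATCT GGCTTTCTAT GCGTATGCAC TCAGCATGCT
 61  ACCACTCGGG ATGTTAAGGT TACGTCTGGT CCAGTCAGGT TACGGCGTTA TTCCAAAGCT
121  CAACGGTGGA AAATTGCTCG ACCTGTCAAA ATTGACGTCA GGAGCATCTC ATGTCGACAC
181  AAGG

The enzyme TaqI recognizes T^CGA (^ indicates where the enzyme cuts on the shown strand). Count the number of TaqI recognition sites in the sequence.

TCGA occurs starting at positions 138, 174.
TaqI cuts at 2 sites.

2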